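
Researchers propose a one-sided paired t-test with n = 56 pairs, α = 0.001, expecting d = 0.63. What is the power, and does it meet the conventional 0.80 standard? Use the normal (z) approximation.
Power ≈ 0.95; the study is adequately powered (power ≥ 0.80)

Power calculation (paired t-test, normal approximation):
z_β = d · √n - z_α
z_β = 0.63 · √56 - 3.090
z_β = 0.63 · 7.483 - 3.090
z_β = 1.624

Power = Φ(z_β) = Φ(1.624) ≈ 0.948

Effect size d = 0.63 is medium by Cohen's convention (0.2/0.5/0.8).

Threshold: power ≥ 0.80 is conventionally adequate.
Power ≈ 0.95 → the study is adequately powered (power ≥ 0.80).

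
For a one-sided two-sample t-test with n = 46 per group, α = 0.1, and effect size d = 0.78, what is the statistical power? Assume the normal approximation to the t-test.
Power ≈ 0.99

Power calculation (two-sample t-test, normal approximation):
z_β = d · √(n/2) - z_α
z_β = 0.78 · √(46/2) - 1.282
z_β = 0.78 · 4.796 - 1.282
z_β = 2.459

Power = Φ(z_β) = Φ(2.459) ≈ 0.993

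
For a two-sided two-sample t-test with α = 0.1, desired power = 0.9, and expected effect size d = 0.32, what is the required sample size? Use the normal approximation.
n = 168 per group

Sample size formula (two-sample t-test, normal approximation):
n = 2 · ((z_{α/2} + z_β) / d)²

z_{α/2} = 1.645 (for α = 0.1, two-sided)
z_β = 1.282 (for power = 0.9)
d = 0.32

n = 2 · ((1.645 + 1.282) / 0.32)²
n = 2 · (9.147)²
n ≈ 167.34
Round up to the next whole number: n = 168 per group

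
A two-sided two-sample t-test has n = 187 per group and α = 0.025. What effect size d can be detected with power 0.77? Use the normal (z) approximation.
d ≈ 0.31

Minimum detectable effect (two-sample t-test, normal approximation):
d = (z_{α/2} + z_β) / √(n/2)
d = (2.241 + 0.739) / √(187/2)
d = 2.980 / 9.670
d ≈ 0.31

By Cohen's convention (0.2 small / 0.5 medium / 0.8 large): small effect.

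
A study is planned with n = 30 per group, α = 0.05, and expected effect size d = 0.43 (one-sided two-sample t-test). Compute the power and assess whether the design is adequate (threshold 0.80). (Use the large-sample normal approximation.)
Power ≈ 0.51; the study is underpowered (power < 0.80)

Power calculation (two-sample t-test, normal approximation):
z_β = d · √(n/2) - z_α
z_β = 0.43 · √(30/2) - 1.645
z_β = 0.43 · 3.873 - 1.645
z_β = 0.021

Power = Φ(z_β) = Φ(0.021) ≈ 0.508

Effect size d = 0.43 is small by Cohen's convention (0.2/0.5/0.8).

Threshold: power ≥ 0.80 is conventionally adequate.
Power ≈ 0.51 → the study is underpowered (power < 0.80).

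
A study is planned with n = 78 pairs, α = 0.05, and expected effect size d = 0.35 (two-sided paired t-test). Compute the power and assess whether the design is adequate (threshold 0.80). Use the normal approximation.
Power ≈ 0.87; the study is adequately powered (power ≥ 0.80)

Power calculation (paired t-test, normal approximation):
z_β = d · √n - z_{α/2}
z_β = 0.35 · √78 - 1.960
z_β = 0.35 · 8.832 - 1.960
z_β = 1.131

Power = Φ(z_β) = Φ(1.131) ≈ 0.871

Effect size d = 0.35 is small by Cohen's convention (0.2/0.5/0.8).

Threshold: power ≥ 0.80 is conventionally adequate.
Power ≈ 0.87 → the study is adequately powered (power ≥ 0.80).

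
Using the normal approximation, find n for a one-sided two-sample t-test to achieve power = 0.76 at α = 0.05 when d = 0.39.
n = 73 per group

Sample size formula (two-sample t-test, normal approximation):
n = 2 · ((z_α + z_β) / d)²

z_α = 1.645 (for α = 0.05, one-sided)
z_β = 0.706 (for power = 0.76)
d = 0.39

n = 2 · ((1.645 + 0.706) / 0.39)²
n = 2 · (6.028)²
n ≈ 72.67
Round up to the next whole number: n = 73 per group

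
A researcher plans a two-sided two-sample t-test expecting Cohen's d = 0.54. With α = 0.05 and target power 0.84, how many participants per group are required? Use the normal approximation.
n = 60 per group

Sample size formula (two-sample t-test, normal approximation):
n = 2 · ((z_{α/2} + z_β) / d)²

z_{α/2} = 1.960 (for α = 0.05, two-sided)
z_β = 0.994 (for power = 0.84)
d = 0.54

n = 2 · ((1.960 + 0.994) / 0.54)²
n = 2 · (5.470)²
n ≈ 59.84
Round up to the next whole number: n = 60 per group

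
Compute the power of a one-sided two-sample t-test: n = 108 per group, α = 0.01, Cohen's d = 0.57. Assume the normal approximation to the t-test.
Power ≈ 0.97

Power calculation (two-sample t-test, normal approximation):
z_β = d · √(n/2) - z_α
z_β = 0.57 · √(108/2) - 2.326
z_β = 0.57 · 7.348 - 2.326
z_β = 1.862

Power = Φ(z_β) = Φ(1.862) ≈ 0.969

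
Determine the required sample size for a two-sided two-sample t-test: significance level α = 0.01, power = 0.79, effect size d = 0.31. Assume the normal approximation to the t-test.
n = 239 per group

Sample size formula (two-sample t-test, normal approximation):
n = 2 · ((z_{α/2} + z_β) / d)²

z_{α/2} = 2.576 (for α = 0.01, two-sided)
z_β = 0.806 (for power = 0.79)
d = 0.31

n = 2 · ((2.576 + 0.806) / 0.31)²
n = 2 · (10.910)²
n ≈ 238.06
Round up to the next whole number: n = 239 per group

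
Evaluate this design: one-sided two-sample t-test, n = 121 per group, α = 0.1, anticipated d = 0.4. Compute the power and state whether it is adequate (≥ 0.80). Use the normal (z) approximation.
Power ≈ 0.97; the study is adequately powered (power ≥ 0.80)

Power calculation (two-sample t-test, normal approximation):
z_β = d · √(n/2) - z_α
z_β = 0.4 · √(121/2) - 1.282
z_β = 0.4 · 7.778 - 1.282
z_β = 1.830

Power = Φ(z_β) = Φ(1.830) ≈ 0.966

Effect size d = 0.4 is small by Cohen's convention (0.2/0.5/0.8).

Threshold: power ≥ 0.80 is conventionally adequate.
Power ≈ 0.97 → the study is adequately powered (power ≥ 0.80).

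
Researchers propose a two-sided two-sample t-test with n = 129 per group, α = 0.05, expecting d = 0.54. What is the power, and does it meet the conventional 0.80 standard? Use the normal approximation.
Power ≈ 0.99; the study is adequately powered (power ≥ 0.80)

Power calculation (two-sample t-test, normal approximation):
z_β = d · √(n/2) - z_{α/2}
z_β = 0.54 · √(129/2) - 1.960
z_β = 0.54 · 8.031 - 1.960
z_β = 2.377

Power = Φ(z_β) = Φ(2.377) ≈ 0.991

Effect size d = 0.54 is medium by Cohen's convention (0.2/0.5/0.8).

Threshold: power ≥ 0.80 is conventionally adequate.
Power ≈ 0.99 → the study is adequately powered (power ≥ 0.80).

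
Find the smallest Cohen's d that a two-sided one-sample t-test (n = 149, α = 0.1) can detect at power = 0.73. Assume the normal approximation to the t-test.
d ≈ 0.18

Minimum detectable effect (one-sample t-test, normal approximation):
d = (z_{α/2} + z_β) / √n
d = (1.645 + 0.613) / √149
d = 2.258 / 12.207
d ≈ 0.18

By Cohen's convention (0.2 small / 0.5 medium / 0.8 large): very small effect.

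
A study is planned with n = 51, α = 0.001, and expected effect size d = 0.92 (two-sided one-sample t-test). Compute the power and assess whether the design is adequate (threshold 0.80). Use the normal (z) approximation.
Power ≈ 1.00; the study is adequately powered (power ≥ 0.80)

Power calculation (one-sample t-test, normal approximation):
z_β = d · √n - z_{α/2}
z_β = 0.92 · √51 - 3.291
z_β = 0.92 · 7.141 - 3.291
z_β = 3.280

Power = Φ(z_β) = Φ(3.280) ≈ 0.999

Effect size d = 0.92 is large by Cohen's convention (0.2/0.5/0.8).

Threshold: power ≥ 0.80 is conventionally adequate.
Power ≈ 1.00 → the study is adequately powered (power ≥ 0.80).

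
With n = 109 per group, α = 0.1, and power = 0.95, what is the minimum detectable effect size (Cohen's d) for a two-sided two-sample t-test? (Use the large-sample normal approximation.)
d ≈ 0.45

Minimum detectable effect (two-sample t-test, normal approximation):
d = (z_{α/2} + z_β) / √(n/2)
d = (1.645 + 1.645) / √(109/2)
d = 3.290 / 7.382
d ≈ 0.45

By Cohen's convention (0.2 small / 0.5 medium / 0.8 large): small effect.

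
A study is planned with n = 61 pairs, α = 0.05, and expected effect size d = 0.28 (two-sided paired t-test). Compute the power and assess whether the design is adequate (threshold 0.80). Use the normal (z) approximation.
Power ≈ 0.59; the study is underpowered (power < 0.80)

Power calculation (paired t-test, normal approximation):
z_β = d · √n - z_{α/2}
z_β = 0.28 · √61 - 1.960
z_β = 0.28 · 7.810 - 1.960
z_β = 0.227

Power = Φ(z_β) = Φ(0.227) ≈ 0.590

Effect size d = 0.28 is small by Cohen's convention (0.2/0.5/0.8).

Threshold: power ≥ 0.80 is conventionally adequate.
Power ≈ 0.59 → the study is underpowered (power < 0.80).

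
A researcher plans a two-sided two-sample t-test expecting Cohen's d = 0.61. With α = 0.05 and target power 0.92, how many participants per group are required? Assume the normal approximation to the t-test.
n = 61 per group

Sample size formula (two-sample t-test, normal approximation):
n = 2 · ((z_{α/2} + z_β) / d)²

z_{α/2} = 1.960 (for α = 0.05, two-sided)
z_β = 1.405 (for power = 0.92)
d = 0.61

n = 2 · ((1.960 + 1.405) / 0.61)²
n = 2 · (5.516)²
n ≈ 60.85
Round up to the next whole number: n = 61 per group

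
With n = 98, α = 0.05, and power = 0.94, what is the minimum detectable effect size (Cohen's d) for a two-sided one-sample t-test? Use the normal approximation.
d ≈ 0.36

Minimum detectable effect (one-sample t-test, normal approximation):
d = (z_{α/2} + z_β) / √n
d = (1.960 + 1.555) / √98
d = 3.515 / 9.899
d ≈ 0.36

By Cohen's convention (0.2 small / 0.5 medium / 0.8 large): small effect.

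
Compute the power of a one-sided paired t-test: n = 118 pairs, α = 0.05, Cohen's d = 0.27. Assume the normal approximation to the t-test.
Power ≈ 0.90

Power calculation (paired t-test, normal approximation):
z_β = d · √n - z_α
z_β = 0.27 · √118 - 1.645
z_β = 0.27 · 10.863 - 1.645
z_β = 1.288

Power = Φ(z_β) = Φ(1.288) ≈ 0.901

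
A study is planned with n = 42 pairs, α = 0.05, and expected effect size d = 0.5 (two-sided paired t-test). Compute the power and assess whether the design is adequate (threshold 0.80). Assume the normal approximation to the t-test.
Power ≈ 0.90; the study is adequately powered (power ≥ 0.80)

Power calculation (paired t-test, normal approximation):
z_β = d · √n - z_{α/2}
z_β = 0.5 · √42 - 1.960
z_β = 0.5 · 6.481 - 1.960
z_β = 1.280

Power = Φ(z_β) = Φ(1.280) ≈ 0.900

Effect size d = 0.5 is medium by Cohen's convention (0.2/0.5/0.8).

Threshold: power ≥ 0.80 is conventionally adequate.
Power ≈ 0.90 → the study is adequately powered (power ≥ 0.80).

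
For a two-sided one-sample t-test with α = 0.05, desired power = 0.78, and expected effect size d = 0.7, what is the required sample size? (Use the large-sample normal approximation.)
n = 16

Sample size formula (one-sample t-test, normal approximation):
n = ((z_{α/2} + z_β) / d)²

z_{α/2} = 1.960 (for α = 0.05, two-sided)
z_β = 0.772 (for power = 0.78)
d = 0.7

n = ((1.960 + 0.772) / 0.7)²
n = (3.903)²
n ≈ 15.23
Round up to the next whole number: n = 16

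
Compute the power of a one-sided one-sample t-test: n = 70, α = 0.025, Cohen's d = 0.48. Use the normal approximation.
Power ≈ 0.98

Power calculation (one-sample t-test, normal approximation):
z_β = d · √n - z_α
z_β = 0.48 · √70 - 1.960
z_β = 0.48 · 8.367 - 1.960
z_β = 2.056

Power = Φ(z_β) = Φ(2.056) ≈ 0.980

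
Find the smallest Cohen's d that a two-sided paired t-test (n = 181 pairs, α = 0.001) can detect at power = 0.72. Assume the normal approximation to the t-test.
d ≈ 0.29

Minimum detectable effect (paired t-test, normal approximation):
d = (z_{α/2} + z_β) / √n
d = (3.291 + 0.583) / √181
d = 3.873 / 13.454
d ≈ 0.29

By Cohen's convention (0.2 small / 0.5 medium / 0.8 large): small effect.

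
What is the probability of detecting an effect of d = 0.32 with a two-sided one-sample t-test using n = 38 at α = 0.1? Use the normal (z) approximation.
Power ≈ 0.63

Power calculation (one-sample t-test, normal approximation):
z_β = d · √n - z_{α/2}
z_β = 0.32 · √38 - 1.645
z_β = 0.32 · 6.164 - 1.645
z_β = 0.328

Power = Φ(z_β) = Φ(0.328) ≈ 0.628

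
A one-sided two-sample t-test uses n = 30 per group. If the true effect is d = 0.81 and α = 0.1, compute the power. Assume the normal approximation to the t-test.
Power ≈ 0.97

Power calculation (two-sample t-test, normal approximation):
z_β = d · √(n/2) - z_α
z_β = 0.81 · √(30/2) - 1.282
z_β = 0.81 · 3.873 - 1.282
z_β = 1.856

Power = Φ(z_β) = Φ(1.856) ≈ 0.968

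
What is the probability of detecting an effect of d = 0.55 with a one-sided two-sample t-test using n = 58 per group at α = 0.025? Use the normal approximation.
Power ≈ 0.84

Power calculation (two-sample t-test, normal approximation):
z_β = d · √(n/2) - z_α
z_β = 0.55 · √(58/2) - 1.960
z_β = 0.55 · 5.385 - 1.960
z_β = 1.002

Power = Φ(z_β) = Φ(1.002) ≈ 0.842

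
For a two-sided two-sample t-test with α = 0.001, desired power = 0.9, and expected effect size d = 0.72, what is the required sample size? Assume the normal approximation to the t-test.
n = 81 per group

Sample size formula (two-sample t-test, normal approximation):
n = 2 · ((z_{α/2} + z_β) / d)²

z_{α/2} = 3.291 (for α = 0.001, two-sided)
z_β = 1.282 (for power = 0.9)
d = 0.72

n = 2 · ((3.291 + 1.282) / 0.72)²
n = 2 · (6.351)²
n ≈ 80.67
Round up to the next whole number: n = 81 per group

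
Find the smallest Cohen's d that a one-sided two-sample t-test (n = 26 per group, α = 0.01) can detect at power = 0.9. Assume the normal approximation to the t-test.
d ≈ 1.00

Minimum detectable effect (two-sample t-test, normal approximation):
d = (z_α + z_β) / √(n/2)
d = (2.326 + 1.282) / √(26/2)
d = 3.608 / 3.606
d ≈ 1.00

By Cohen's convention (0.2 small / 0.5 medium / 0.8 large): large effect.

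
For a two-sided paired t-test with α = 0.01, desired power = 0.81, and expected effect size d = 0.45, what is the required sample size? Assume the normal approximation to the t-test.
n = 59 pairs

Sample size formula (paired t-test, normal approximation):
n = ((z_{α/2} + z_β) / d)²

z_{α/2} = 2.576 (for α = 0.01, two-sided)
z_β = 0.878 (for power = 0.81)
d = 0.45

n = ((2.576 + 0.878) / 0.45)²
n = (7.676)²
n ≈ 58.92
Round up to the next whole number: n = 59 pairs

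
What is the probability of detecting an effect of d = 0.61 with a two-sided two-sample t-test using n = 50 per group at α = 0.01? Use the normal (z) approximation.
Power ≈ 0.68

Power calculation (two-sample t-test, normal approximation):
z_β = d · √(n/2) - z_{α/2}
z_β = 0.61 · √(50/2) - 2.576
z_β = 0.61 · 5.000 - 2.576
z_β = 0.474

Power = Φ(z_β) = Φ(0.474) ≈ 0.682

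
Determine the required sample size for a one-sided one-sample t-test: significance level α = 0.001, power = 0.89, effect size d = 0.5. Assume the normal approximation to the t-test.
n = 75

Sample size formula (one-sample t-test, normal approximation):
n = ((z_α + z_β) / d)²

z_α = 3.090 (for α = 0.001, one-sided)
z_β = 1.227 (for power = 0.89)
d = 0.5

n = ((3.090 + 1.227) / 0.5)²
n = (8.634)²
n ≈ 74.55
Round up to the next whole number: n = 75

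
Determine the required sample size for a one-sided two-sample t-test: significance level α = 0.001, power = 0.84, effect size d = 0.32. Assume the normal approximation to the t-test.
n = 326 per group

Sample size formula (two-sample t-test, normal approximation):
n = 2 · ((z_α + z_β) / d)²

z_α = 3.090 (for α = 0.001, one-sided)
z_β = 0.994 (for power = 0.84)
d = 0.32

n = 2 · ((3.090 + 0.994) / 0.32)²
n = 2 · (12.763)²
n ≈ 325.79
Round up to the next whole number: n = 326 per group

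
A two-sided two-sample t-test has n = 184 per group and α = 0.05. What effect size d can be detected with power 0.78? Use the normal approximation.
d ≈ 0.28

Minimum detectable effect (two-sample t-test, normal approximation):
d = (z_{α/2} + z_β) / √(n/2)
d = (1.960 + 0.772) / √(184/2)
d = 2.732 / 9.592
d ≈ 0.28

By Cohen's convention (0.2 small / 0.5 medium / 0.8 large): small effect.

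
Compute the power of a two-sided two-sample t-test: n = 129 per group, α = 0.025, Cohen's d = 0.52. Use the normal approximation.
Power ≈ 0.97

Power calculation (two-sample t-test, normal approximation):
z_β = d · √(n/2) - z_{α/2}
z_β = 0.52 · √(129/2) - 2.241
z_β = 0.52 · 8.031 - 2.241
z_β = 1.935

Power = Φ(z_β) = Φ(1.935) ≈ 0.973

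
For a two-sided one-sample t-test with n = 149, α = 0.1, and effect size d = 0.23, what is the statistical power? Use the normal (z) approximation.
Power ≈ 0.88

Power calculation (one-sample t-test, normal approximation):
z_β = d · √n - z_{α/2}
z_β = 0.23 · √149 - 1.645
z_β = 0.23 · 12.207 - 1.645
z_β = 1.163

Power = Φ(z_β) = Φ(1.163) ≈ 0.878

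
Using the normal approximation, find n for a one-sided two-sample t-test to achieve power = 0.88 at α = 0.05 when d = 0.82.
n = 24 per group

Sample size formula (two-sample t-test, normal approximation):
n = 2 · ((z_α + z_β) / d)²

z_α = 1.645 (for α = 0.05, one-sided)
z_β = 1.175 (for power = 0.88)
d = 0.82

n = 2 · ((1.645 + 1.175) / 0.82)²
n = 2 · (3.439)²
n ≈ 23.65
Round up to the next whole number: n = 24 per group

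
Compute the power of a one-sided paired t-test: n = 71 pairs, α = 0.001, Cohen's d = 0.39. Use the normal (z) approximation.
Power ≈ 0.58

Power calculation (paired t-test, normal approximation):
z_β = d · √n - z_α
z_β = 0.39 · √71 - 3.090
z_β = 0.39 · 8.426 - 3.090
z_β = 0.196

Power = Φ(z_β) = Φ(0.196) ≈ 0.578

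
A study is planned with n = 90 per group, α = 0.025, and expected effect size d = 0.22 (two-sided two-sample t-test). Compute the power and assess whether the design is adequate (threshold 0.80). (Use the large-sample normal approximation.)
Power ≈ 0.22; the study is underpowered (power < 0.80)

Power calculation (two-sample t-test, normal approximation):
z_β = d · √(n/2) - z_{α/2}
z_β = 0.22 · √(90/2) - 2.241
z_β = 0.22 · 6.708 - 2.241
z_β = -0.766

Power = Φ(z_β) = Φ(-0.766) ≈ 0.222

Effect size d = 0.22 is small by Cohen's convention (0.2/0.5/0.8).

Threshold: power ≥ 0.80 is conventionally adequate.
Power ≈ 0.22 → the study is underpowered (power < 0.80).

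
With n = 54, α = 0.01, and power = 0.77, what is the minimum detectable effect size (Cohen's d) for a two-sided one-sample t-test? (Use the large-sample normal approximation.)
d ≈ 0.45

Minimum detectable effect (one-sample t-test, normal approximation):
d = (z_{α/2} + z_β) / √n
d = (2.576 + 0.739) / √54
d = 3.315 / 7.348
d ≈ 0.45

By Cohen's convention (0.2 small / 0.5 medium / 0.8 large): small effect.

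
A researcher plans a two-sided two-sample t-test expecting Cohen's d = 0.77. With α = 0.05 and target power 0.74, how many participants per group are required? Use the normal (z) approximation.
n = 23 per group

Sample size formula (two-sample t-test, normal approximation):
n = 2 · ((z_{α/2} + z_β) / d)²

z_{α/2} = 1.960 (for α = 0.05, two-sided)
z_β = 0.643 (for power = 0.74)
d = 0.77

n = 2 · ((1.960 + 0.643) / 0.77)²
n = 2 · (3.381)²
n ≈ 22.86
Round up to the next whole number: n = 23 per group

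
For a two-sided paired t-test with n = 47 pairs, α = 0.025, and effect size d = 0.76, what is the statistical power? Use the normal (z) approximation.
Power ≈ 1.00

Power calculation (paired t-test, normal approximation):
z_β = d · √n - z_{α/2}
z_β = 0.76 · √47 - 2.241
z_β = 0.76 · 6.856 - 2.241
z_β = 2.969

Power = Φ(z_β) = Φ(2.969) ≈ 0.999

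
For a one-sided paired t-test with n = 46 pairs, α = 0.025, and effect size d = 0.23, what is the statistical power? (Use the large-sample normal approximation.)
Power ≈ 0.34

Power calculation (paired t-test, normal approximation):
z_β = d · √n - z_α
z_β = 0.23 · √46 - 1.960
z_β = 0.23 · 6.782 - 1.960
z_β = -0.400

Power = Φ(z_β) = Φ(-0.400) ≈ 0.345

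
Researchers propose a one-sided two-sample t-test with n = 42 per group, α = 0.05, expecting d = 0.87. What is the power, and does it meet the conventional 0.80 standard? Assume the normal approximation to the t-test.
Power ≈ 0.99; the study is adequately powered (power ≥ 0.80)

Power calculation (two-sample t-test, normal approximation):
z_β = d · √(n/2) - z_α
z_β = 0.87 · √(42/2) - 1.645
z_β = 0.87 · 4.583 - 1.645
z_β = 2.342

Power = Φ(z_β) = Φ(2.342) ≈ 0.990

Effect size d = 0.87 is large by Cohen's convention (0.2/0.5/0.8).

Threshold: power ≥ 0.80 is conventionally adequate.
Power ≈ 0.99 → the study is adequately powered (power ≥ 0.80).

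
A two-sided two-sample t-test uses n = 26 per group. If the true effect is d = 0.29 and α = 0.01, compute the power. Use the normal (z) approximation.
Power ≈ 0.06

Power calculation (two-sample t-test, normal approximation):
z_β = d · √(n/2) - z_{α/2}
z_β = 0.29 · √(26/2) - 2.576
z_β = 0.29 · 3.606 - 2.576
z_β = -1.530

Power = Φ(z_β) = Φ(-1.530) ≈ 0.063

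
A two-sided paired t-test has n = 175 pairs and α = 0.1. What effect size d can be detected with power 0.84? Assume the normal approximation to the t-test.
d ≈ 0.20

Minimum detectable effect (paired t-test, normal approximation):
d = (z_{α/2} + z_β) / √n
d = (1.645 + 0.994) / √175
d = 2.639 / 13.229
d ≈ 0.20

By Cohen's convention (0.2 small / 0.5 medium / 0.8 large): small effect.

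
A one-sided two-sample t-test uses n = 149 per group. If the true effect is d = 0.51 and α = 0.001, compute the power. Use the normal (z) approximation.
Power ≈ 0.91

Power calculation (two-sample t-test, normal approximation):
z_β = d · √(n/2) - z_α
z_β = 0.51 · √(149/2) - 3.090
z_β = 0.51 · 8.631 - 3.090
z_β = 1.312

Power = Φ(z_β) = Φ(1.312) ≈ 0.905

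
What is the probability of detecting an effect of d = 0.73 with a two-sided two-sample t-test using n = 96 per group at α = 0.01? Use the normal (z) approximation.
Power ≈ 0.99

Power calculation (two-sample t-test, normal approximation):
z_β = d · √(n/2) - z_{α/2}
z_β = 0.73 · √(96/2) - 2.576
z_β = 0.73 · 6.928 - 2.576
z_β = 2.482

Power = Φ(z_β) = Φ(2.482) ≈ 0.993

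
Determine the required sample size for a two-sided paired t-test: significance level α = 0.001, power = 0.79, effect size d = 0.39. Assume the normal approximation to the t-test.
n = 111 pairs

Sample size formula (paired t-test, normal approximation):
n = ((z_{α/2} + z_β) / d)²

z_{α/2} = 3.291 (for α = 0.001, two-sided)
z_β = 0.806 (for power = 0.79)
d = 0.39

n = ((3.291 + 0.806) / 0.39)²
n = (10.505)²
n ≈ 110.36
Round up to the next whole number: n = 111 pairs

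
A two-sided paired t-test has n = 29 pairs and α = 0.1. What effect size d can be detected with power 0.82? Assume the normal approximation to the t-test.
d ≈ 0.48

Minimum detectable effect (paired t-test, normal approximation):
d = (z_{α/2} + z_β) / √n
d = (1.645 + 0.915) / √29
d = 2.560 / 5.385
d ≈ 0.48

By Cohen's convention (0.2 small / 0.5 medium / 0.8 large): small effect.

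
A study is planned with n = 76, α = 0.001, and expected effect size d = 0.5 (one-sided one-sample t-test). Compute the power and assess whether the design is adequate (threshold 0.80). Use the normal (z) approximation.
Power ≈ 0.90; the study is adequately powered (power ≥ 0.80)

Power calculation (one-sample t-test, normal approximation):
z_β = d · √n - z_α
z_β = 0.5 · √76 - 3.090
z_β = 0.5 · 8.718 - 3.090
z_β = 1.269

Power = Φ(z_β) = Φ(1.269) ≈ 0.898

Effect size d = 0.5 is medium by Cohen's convention (0.2/0.5/0.8).

Threshold: power ≥ 0.80 is conventionally adequate.
Power ≈ 0.90 → the study is adequately powered (power ≥ 0.80).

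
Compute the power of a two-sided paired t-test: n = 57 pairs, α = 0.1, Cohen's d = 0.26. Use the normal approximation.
Power ≈ 0.62

Power calculation (paired t-test, normal approximation):
z_β = d · √n - z_{α/2}
z_β = 0.26 · √57 - 1.645
z_β = 0.26 · 7.550 - 1.645
z_β = 0.318

Power = Φ(z_β) = Φ(0.318) ≈ 0.625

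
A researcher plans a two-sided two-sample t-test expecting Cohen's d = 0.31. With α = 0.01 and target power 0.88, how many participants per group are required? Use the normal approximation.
n = 293 per group

Sample size formula (two-sample t-test, normal approximation):
n = 2 · ((z_{α/2} + z_β) / d)²

z_{α/2} = 2.576 (for α = 0.01, two-sided)
z_β = 1.175 (for power = 0.88)
d = 0.31

n = 2 · ((2.576 + 1.175) / 0.31)²
n = 2 · (12.100)²
n ≈ 292.82
Round up to the next whole number: n = 293 per group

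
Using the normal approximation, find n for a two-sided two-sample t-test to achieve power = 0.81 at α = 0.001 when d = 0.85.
n = 49 per group

Sample size formula (two-sample t-test, normal approximation):
n = 2 · ((z_{α/2} + z_β) / d)²

z_{α/2} = 3.291 (for α = 0.001, two-sided)
z_β = 0.878 (for power = 0.81)
d = 0.85

n = 2 · ((3.291 + 0.878) / 0.85)²
n = 2 · (4.905)²
n ≈ 48.12
Round up to the next whole number: n = 49 per group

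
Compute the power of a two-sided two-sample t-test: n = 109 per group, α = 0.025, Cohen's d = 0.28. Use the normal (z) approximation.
Power ≈ 0.43

Power calculation (two-sample t-test, normal approximation):
z_β = d · √(n/2) - z_{α/2}
z_β = 0.28 · √(109/2) - 2.241
z_β = 0.28 · 7.382 - 2.241
z_β = -0.174

Power = Φ(z_β) = Φ(-0.174) ≈ 0.431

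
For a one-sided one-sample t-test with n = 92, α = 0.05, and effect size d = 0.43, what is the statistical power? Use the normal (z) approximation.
Power ≈ 0.99

Power calculation (one-sample t-test, normal approximation):
z_β = d · √n - z_α
z_β = 0.43 · √92 - 1.645
z_β = 0.43 · 9.592 - 1.645
z_β = 2.480

Power = Φ(z_β) = Φ(2.480) ≈ 0.993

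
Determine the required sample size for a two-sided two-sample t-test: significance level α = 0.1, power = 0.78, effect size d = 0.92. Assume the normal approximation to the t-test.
n = 14 per group

Sample size formula (two-sample t-test, normal approximation):
n = 2 · ((z_{α/2} + z_β) / d)²

z_{α/2} = 1.645 (for α = 0.1, two-sided)
z_β = 0.772 (for power = 0.78)
d = 0.92

n = 2 · ((1.645 + 0.772) / 0.92)²
n = 2 · (2.627)²
n ≈ 13.80
Round up to the next whole number: n = 14 per group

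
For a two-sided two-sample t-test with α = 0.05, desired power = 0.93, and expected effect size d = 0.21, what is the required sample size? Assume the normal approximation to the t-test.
n = 536 per group

Sample size formula (two-sample t-test, normal approximation):
n = 2 · ((z_{α/2} + z_β) / d)²

z_{α/2} = 1.960 (for α = 0.05, two-sided)
z_β = 1.476 (for power = 0.93)
d = 0.21

n = 2 · ((1.960 + 1.476) / 0.21)²
n = 2 · (16.362)²
n ≈ 535.43
Round up to the next whole number: n = 536 per group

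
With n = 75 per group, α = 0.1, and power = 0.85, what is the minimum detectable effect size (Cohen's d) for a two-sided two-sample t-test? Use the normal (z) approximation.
d ≈ 0.44

Minimum detectable effect (two-sample t-test, normal approximation):
d = (z_{α/2} + z_β) / √(n/2)
d = (1.645 + 1.036) / √(75/2)
d = 2.681 / 6.124
d ≈ 0.44

By Cohen's convention (0.2 small / 0.5 medium / 0.8 large): small effect.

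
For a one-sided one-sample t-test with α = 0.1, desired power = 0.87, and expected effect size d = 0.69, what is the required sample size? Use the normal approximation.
n = 13

Sample size formula (one-sample t-test, normal approximation):
n = ((z_α + z_β) / d)²

z_α = 1.282 (for α = 0.1, one-sided)
z_β = 1.126 (for power = 0.87)
d = 0.69

n = ((1.282 + 1.126) / 0.69)²
n = (3.490)²
n ≈ 12.18
Round up to the next whole number: n = 13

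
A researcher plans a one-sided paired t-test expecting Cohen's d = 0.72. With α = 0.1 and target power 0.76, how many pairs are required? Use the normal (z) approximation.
n = 8 pairs

Sample size formula (paired t-test, normal approximation):
n = ((z_α + z_β) / d)²

z_α = 1.282 (for α = 0.1, one-sided)
z_β = 0.706 (for power = 0.76)
d = 0.72

n = ((1.282 + 0.706) / 0.72)²
n = (2.761)²
n ≈ 7.62
Round up to the next whole number: n = 8 pairs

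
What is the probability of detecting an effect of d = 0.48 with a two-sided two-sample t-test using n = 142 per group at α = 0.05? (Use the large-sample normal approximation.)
Power ≈ 0.98

Power calculation (two-sample t-test, normal approximation):
z_β = d · √(n/2) - z_{α/2}
z_β = 0.48 · √(142/2) - 1.960
z_β = 0.48 · 8.426 - 1.960
z_β = 2.085

Power = Φ(z_β) = Φ(2.085) ≈ 0.981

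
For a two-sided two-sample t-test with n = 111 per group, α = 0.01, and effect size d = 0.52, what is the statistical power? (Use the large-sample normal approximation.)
Power ≈ 0.90

Power calculation (two-sample t-test, normal approximation):
z_β = d · √(n/2) - z_{α/2}
z_β = 0.52 · √(111/2) - 2.576
z_β = 0.52 · 7.450 - 2.576
z_β = 1.298

Power = Φ(z_β) = Φ(1.298) ≈ 0.903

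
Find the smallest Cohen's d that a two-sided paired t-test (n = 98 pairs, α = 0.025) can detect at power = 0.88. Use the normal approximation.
d ≈ 0.35

Minimum detectable effect (paired t-test, normal approximation):
d = (z_{α/2} + z_β) / √n
d = (2.241 + 1.175) / √98
d = 3.416 / 9.899
d ≈ 0.35

By Cohen's convention (0.2 small / 0.5 medium / 0.8 large): small effect.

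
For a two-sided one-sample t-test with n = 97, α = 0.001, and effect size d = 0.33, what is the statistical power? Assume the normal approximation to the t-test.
Power ≈ 0.48

Power calculation (one-sample t-test, normal approximation):
z_β = d · √n - z_{α/2}
z_β = 0.33 · √97 - 3.291
z_β = 0.33 · 9.849 - 3.291
z_β = -0.040

Power = Φ(z_β) = Φ(-0.040) ≈ 0.484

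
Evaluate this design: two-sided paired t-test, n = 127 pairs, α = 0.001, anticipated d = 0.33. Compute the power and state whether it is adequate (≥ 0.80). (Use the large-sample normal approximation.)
Power ≈ 0.67; the study is underpowered (power < 0.80)

Power calculation (paired t-test, normal approximation):
z_β = d · √n - z_{α/2}
z_β = 0.33 · √127 - 3.291
z_β = 0.33 · 11.269 - 3.291
z_β = 0.428

Power = Φ(z_β) = Φ(0.428) ≈ 0.666

Effect size d = 0.33 is small by Cohen's convention (0.2/0.5/0.8).

Threshold: power ≥ 0.80 is conventionally adequate.
Power ≈ 0.67 → the study is underpowered (power < 0.80).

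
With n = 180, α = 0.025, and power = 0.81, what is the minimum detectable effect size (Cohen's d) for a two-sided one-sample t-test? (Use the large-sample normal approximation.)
d ≈ 0.23

Minimum detectable effect (one-sample t-test, normal approximation):
d = (z_{α/2} + z_β) / √n
d = (2.241 + 0.878) / √180
d = 3.119 / 13.416
d ≈ 0.23

By Cohen's convention (0.2 small / 0.5 medium / 0.8 large): small effect.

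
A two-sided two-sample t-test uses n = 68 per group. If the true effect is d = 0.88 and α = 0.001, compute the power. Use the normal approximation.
Power ≈ 0.97

Power calculation (two-sample t-test, normal approximation):
z_β = d · √(n/2) - z_{α/2}
z_β = 0.88 · √(68/2) - 3.291
z_β = 0.88 · 5.831 - 3.291
z_β = 1.841

Power = Φ(z_β) = Φ(1.841) ≈ 0.967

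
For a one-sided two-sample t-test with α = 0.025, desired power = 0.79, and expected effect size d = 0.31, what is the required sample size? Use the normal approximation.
n = 160 per group

Sample size formula (two-sample t-test, normal approximation):
n = 2 · ((z_α + z_β) / d)²

z_α = 1.960 (for α = 0.025, one-sided)
z_β = 0.806 (for power = 0.79)
d = 0.31

n = 2 · ((1.960 + 0.806) / 0.31)²
n = 2 · (8.923)²
n ≈ 159.24
Round up to the next whole number: n = 160 per group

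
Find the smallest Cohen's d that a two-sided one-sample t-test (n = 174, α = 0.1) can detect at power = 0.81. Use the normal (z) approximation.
d ≈ 0.19

Minimum detectable effect (one-sample t-test, normal approximation):
d = (z_{α/2} + z_β) / √n
d = (1.645 + 0.878) / √174
d = 2.523 / 13.191
d ≈ 0.19

By Cohen's convention (0.2 small / 0.5 medium / 0.8 large): very small effect.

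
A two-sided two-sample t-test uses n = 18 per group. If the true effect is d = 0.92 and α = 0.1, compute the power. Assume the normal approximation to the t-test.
Power ≈ 0.87

Power calculation (two-sample t-test, normal approximation):
z_β = d · √(n/2) - z_{α/2}
z_β = 0.92 · √(18/2) - 1.645
z_β = 0.92 · 3.000 - 1.645
z_β = 1.115

Power = Φ(z_β) = Φ(1.115) ≈ 0.868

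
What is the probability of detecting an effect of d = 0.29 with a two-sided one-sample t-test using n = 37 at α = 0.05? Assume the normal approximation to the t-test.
Power ≈ 0.42

Power calculation (one-sample t-test, normal approximation):
z_β = d · √n - z_{α/2}
z_β = 0.29 · √37 - 1.960
z_β = 0.29 · 6.083 - 1.960
z_β = -0.196

Power = Φ(z_β) = Φ(-0.196) ≈ 0.422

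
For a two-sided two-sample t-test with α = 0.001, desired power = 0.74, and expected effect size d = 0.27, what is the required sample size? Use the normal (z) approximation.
n = 425 per group

Sample size formula (two-sample t-test, normal approximation):
n = 2 · ((z_{α/2} + z_β) / d)²

z_{α/2} = 3.291 (for α = 0.001, two-sided)
z_β = 0.643 (for power = 0.74)
d = 0.27

n = 2 · ((3.291 + 0.643) / 0.27)²
n = 2 · (14.570)²
n ≈ 424.57
Round up to the next whole number: n = 425 per group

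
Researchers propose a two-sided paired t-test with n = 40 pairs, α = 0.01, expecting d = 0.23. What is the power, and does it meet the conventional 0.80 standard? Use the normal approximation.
Power ≈ 0.13; the study is underpowered (power < 0.80)

Power calculation (paired t-test, normal approximation):
z_β = d · √n - z_{α/2}
z_β = 0.23 · √40 - 2.576
z_β = 0.23 · 6.325 - 2.576
z_β = -1.121

Power = Φ(z_β) = Φ(-1.121) ≈ 0.131

Effect size d = 0.23 is small by Cohen's convention (0.2/0.5/0.8).

Threshold: power ≥ 0.80 is conventionally adequate.
Power ≈ 0.13 → the study is underpowered (power < 0.80).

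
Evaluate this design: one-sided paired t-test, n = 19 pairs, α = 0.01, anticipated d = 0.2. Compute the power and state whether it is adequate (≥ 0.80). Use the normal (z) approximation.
Power ≈ 0.07; the study is underpowered (power < 0.80)

Power calculation (paired t-test, normal approximation):
z_β = d · √n - z_α
z_β = 0.2 · √19 - 2.326
z_β = 0.2 · 4.359 - 2.326
z_β = -1.455

Power = Φ(z_β) = Φ(-1.455) ≈ 0.073

Effect size d = 0.2 is small by Cohen's convention (0.2/0.5/0.8).

Threshold: power ≥ 0.80 is conventionally adequate.
Power ≈ 0.07 → the study is underpowered (power < 0.80).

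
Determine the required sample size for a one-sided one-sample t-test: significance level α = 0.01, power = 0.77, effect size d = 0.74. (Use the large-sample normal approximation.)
n = 18

Sample size formula (one-sample t-test, normal approximation):
n = ((z_α + z_β) / d)²

z_α = 2.326 (for α = 0.01, one-sided)
z_β = 0.739 (for power = 0.77)
d = 0.74

n = ((2.326 + 0.739) / 0.74)²
n = (4.142)²
n ≈ 17.16
Round up to the next whole number: n = 18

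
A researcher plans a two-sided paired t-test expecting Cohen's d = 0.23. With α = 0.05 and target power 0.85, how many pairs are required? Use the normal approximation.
n = 170 pairs

Sample size formula (paired t-test, normal approximation):
n = ((z_{α/2} + z_β) / d)²

z_{α/2} = 1.960 (for α = 0.05, two-sided)
z_β = 1.036 (for power = 0.85)
d = 0.23

n = ((1.960 + 1.036) / 0.23)²
n = (13.026)²
n ≈ 169.68
Round up to the next whole number: n = 170 pairs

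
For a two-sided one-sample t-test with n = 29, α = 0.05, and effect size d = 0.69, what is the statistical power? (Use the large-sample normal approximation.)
Power ≈ 0.96

Power calculation (one-sample t-test, normal approximation):
z_β = d · √n - z_{α/2}
z_β = 0.69 · √29 - 1.960
z_β = 0.69 · 5.385 - 1.960
z_β = 1.756

Power = Φ(z_β) = Φ(1.756) ≈ 0.960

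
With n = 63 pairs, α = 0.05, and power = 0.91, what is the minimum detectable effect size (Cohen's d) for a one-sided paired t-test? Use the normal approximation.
d ≈ 0.38

Minimum detectable effect (paired t-test, normal approximation):
d = (z_α + z_β) / √n
d = (1.645 + 1.341) / √63
d = 2.986 / 7.937
d ≈ 0.38

By Cohen's convention (0.2 small / 0.5 medium / 0.8 large): small effect.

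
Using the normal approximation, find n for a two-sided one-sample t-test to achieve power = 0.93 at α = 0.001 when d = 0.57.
n = 70

Sample size formula (one-sample t-test, normal approximation):
n = ((z_{α/2} + z_β) / d)²

z_{α/2} = 3.291 (for α = 0.001, two-sided)
z_β = 1.476 (for power = 0.93)
d = 0.57

n = ((3.291 + 1.476) / 0.57)²
n = (8.363)²
n ≈ 69.94
Round up to the next whole number: n = 70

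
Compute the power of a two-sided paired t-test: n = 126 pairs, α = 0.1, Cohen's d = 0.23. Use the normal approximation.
Power ≈ 0.83

Power calculation (paired t-test, normal approximation):
z_β = d · √n - z_{α/2}
z_β = 0.23 · √126 - 1.645
z_β = 0.23 · 11.225 - 1.645
z_β = 0.937

Power = Φ(z_β) = Φ(0.937) ≈ 0.826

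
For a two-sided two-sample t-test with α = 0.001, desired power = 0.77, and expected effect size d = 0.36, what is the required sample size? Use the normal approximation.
n = 251 per group

Sample size formula (two-sample t-test, normal approximation):
n = 2 · ((z_{α/2} + z_β) / d)²

z_{α/2} = 3.291 (for α = 0.001, two-sided)
z_β = 0.739 (for power = 0.77)
d = 0.36

n = 2 · ((3.291 + 0.739) / 0.36)²
n = 2 · (11.194)²
n ≈ 250.61
Round up to the next whole number: n = 251 per group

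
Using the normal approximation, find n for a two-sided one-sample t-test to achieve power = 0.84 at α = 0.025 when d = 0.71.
n = 21

Sample size formula (one-sample t-test, normal approximation):
n = ((z_{α/2} + z_β) / d)²

z_{α/2} = 2.241 (for α = 0.025, two-sided)
z_β = 0.994 (for power = 0.84)
d = 0.71

n = ((2.241 + 0.994) / 0.71)²
n = (4.556)²
n ≈ 20.76
Round up to the next whole number: n = 21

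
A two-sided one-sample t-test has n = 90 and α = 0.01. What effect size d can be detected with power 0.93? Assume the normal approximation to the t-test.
d ≈ 0.43

Minimum detectable effect (one-sample t-test, normal approximation):
d = (z_{α/2} + z_β) / √n
d = (2.576 + 1.476) / √90
d = 4.052 / 9.487
d ≈ 0.43

By Cohen's convention (0.2 small / 0.5 medium / 0.8 large): small effect.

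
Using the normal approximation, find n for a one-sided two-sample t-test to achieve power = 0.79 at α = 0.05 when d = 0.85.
n = 17 per group

Sample size formula (two-sample t-test, normal approximation):
n = 2 · ((z_α + z_β) / d)²

z_α = 1.645 (for α = 0.05, one-sided)
z_β = 0.806 (for power = 0.79)
d = 0.85

n = 2 · ((1.645 + 0.806) / 0.85)²
n = 2 · (2.884)²
n ≈ 16.63
Round up to the next whole number: n = 17 per group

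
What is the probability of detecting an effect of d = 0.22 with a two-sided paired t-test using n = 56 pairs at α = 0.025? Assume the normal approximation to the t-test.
Power ≈ 0.28

Power calculation (paired t-test, normal approximation):
z_β = d · √n - z_{α/2}
z_β = 0.22 · √56 - 2.241
z_β = 0.22 · 7.483 - 2.241
z_β = -0.595

Power = Φ(z_β) = Φ(-0.595) ≈ 0.276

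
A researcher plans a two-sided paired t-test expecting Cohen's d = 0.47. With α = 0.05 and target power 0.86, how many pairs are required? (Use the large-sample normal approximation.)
n = 42 pairs

Sample size formula (paired t-test, normal approximation):
n = ((z_{α/2} + z_β) / d)²

z_{α/2} = 1.960 (for α = 0.05, two-sided)
z_β = 1.080 (for power = 0.86)
d = 0.47

n = ((1.960 + 1.080) / 0.47)²
n = (6.468)²
n ≈ 41.84
Round up to the next whole number: n = 42 pairs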